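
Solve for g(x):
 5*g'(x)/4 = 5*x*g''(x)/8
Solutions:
 g(x) = C1 + C2*x^3


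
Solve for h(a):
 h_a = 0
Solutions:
 h(a) = C1


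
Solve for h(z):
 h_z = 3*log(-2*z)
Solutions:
 h(z) = C1 + 3*z*log(-z) + 3*z*(-1 + log(2))


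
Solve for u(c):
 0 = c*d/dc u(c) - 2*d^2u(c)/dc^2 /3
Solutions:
 u(c) = C1 + C2*erfi(sqrt(3)*c/2)


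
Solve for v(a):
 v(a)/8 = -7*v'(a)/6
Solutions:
 v(a) = C1*exp(-3*a/28)


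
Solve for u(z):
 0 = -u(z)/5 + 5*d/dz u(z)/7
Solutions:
 u(z) = C1*exp(7*z/25)


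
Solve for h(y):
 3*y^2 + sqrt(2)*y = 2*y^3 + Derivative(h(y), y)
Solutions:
 h(y) = C1 - y^4/2 + y^3 + sqrt(2)*y^2/2


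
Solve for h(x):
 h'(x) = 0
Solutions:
 h(x) = C1


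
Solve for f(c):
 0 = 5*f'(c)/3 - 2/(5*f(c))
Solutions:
 f(c) = -sqrt(C1 + 12*c)/5
 f(c) = sqrt(C1 + 12*c)/5


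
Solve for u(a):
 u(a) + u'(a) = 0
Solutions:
 u(a) = C1*exp(-a)


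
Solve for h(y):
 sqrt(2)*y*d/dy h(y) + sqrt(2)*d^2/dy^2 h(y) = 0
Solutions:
 h(y) = C1 + C2*erf(sqrt(2)*y/2)


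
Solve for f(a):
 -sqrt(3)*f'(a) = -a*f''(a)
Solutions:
 f(a) = C1 + C2*a^(1 + sqrt(3))


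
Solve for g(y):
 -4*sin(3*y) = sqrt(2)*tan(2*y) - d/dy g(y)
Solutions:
 g(y) = C1 - sqrt(2)*log(cos(2*y))/2 - 4*cos(3*y)/3


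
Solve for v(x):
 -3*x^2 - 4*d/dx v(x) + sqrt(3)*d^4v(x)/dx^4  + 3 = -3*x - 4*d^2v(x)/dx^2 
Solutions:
 v(x) = C1 + C2*exp(-2^(1/3)*x*(-2*6^(1/3)/(9 + sqrt(16*sqrt(3) + 81))^(1/3) + 3^(1/6)*(9 + sqrt(16*sqrt(3) + 81))^(1/3))/6)*sin(2^(1/3)*x*(2*2^(1/3)*3^(5/6)/(9 + sqrt(16*sqrt(3) + 81))^(1/3) + 3^(2/3)*(9 + sqrt(16*sqrt(3) + 81))^(1/3))/6) + C3*exp(-2^(1/3)*x*(-2*6^(1/3)/(9 + sqrt(16*sqrt(3) + 81))^(1/3) + 3^(1/6)*(9 + sqrt(16*sqrt(3) + 81))^(1/3))/6)*cos(2^(1/3)*x*(2*2^(1/3)*3^(5/6)/(9 + sqrt(16*sqrt(3) + 81))^(1/3) + 3^(2/3)*(9 + sqrt(16*sqrt(3) + 81))^(1/3))/6) + C4*exp(2^(1/3)*x*(-2*6^(1/3)/(9 + sqrt(16*sqrt(3) + 81))^(1/3) + 3^(1/6)*(9 + sqrt(16*sqrt(3) + 81))^(1/3))/3) - x^3/4 - 3*x^2/8


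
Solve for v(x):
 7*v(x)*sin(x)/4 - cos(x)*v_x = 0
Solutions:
 v(x) = C1/cos(x)^(7/4)


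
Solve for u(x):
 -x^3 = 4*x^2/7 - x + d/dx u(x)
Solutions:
 u(x) = C1 - x^4/4 - 4*x^3/21 + x^2/2


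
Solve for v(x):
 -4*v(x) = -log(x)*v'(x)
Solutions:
 v(x) = C1*exp(4*li(x))


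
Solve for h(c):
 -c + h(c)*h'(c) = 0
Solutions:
 h(c) = -sqrt(C1 + c^2)
 h(c) = sqrt(C1 + c^2)


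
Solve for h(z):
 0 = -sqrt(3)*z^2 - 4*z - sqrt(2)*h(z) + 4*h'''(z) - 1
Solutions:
 h(z) = C3*exp(sqrt(2)*z/2) - sqrt(6)*z^2/2 - 2*sqrt(2)*z + (C1*sin(sqrt(6)*z/4) + C2*cos(sqrt(6)*z/4))*exp(-sqrt(2)*z/4) - sqrt(2)/2


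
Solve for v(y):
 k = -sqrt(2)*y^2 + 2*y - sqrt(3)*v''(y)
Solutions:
 v(y) = C1 + C2*y - sqrt(3)*k*y^2/6 - sqrt(6)*y^4/36 + sqrt(3)*y^3/9


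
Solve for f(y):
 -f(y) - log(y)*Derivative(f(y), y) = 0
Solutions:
 f(y) = C1*exp(-li(y))


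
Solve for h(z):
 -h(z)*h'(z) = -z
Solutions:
 h(z) = -sqrt(C1 + z^2)
 h(z) = sqrt(C1 + z^2)


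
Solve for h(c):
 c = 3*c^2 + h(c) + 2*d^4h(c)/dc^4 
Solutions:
 h(c) = -3*c^2 + c + (C1*sin(2^(1/4)*c/2) + C2*cos(2^(1/4)*c/2))*exp(-2^(1/4)*c/2) + (C3*sin(2^(1/4)*c/2) + C4*cos(2^(1/4)*c/2))*exp(2^(1/4)*c/2)


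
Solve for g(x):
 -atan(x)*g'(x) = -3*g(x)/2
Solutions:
 g(x) = C1*exp(3*Integral(1/atan(x), x)/2)


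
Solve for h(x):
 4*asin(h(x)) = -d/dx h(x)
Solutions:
 Integral(1/asin(_y), (_y, h(x))) = C1 - 4*x


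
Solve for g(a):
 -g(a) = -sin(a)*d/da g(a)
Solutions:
 g(a) = C1*sqrt(cos(a) - 1)/sqrt(cos(a) + 1)


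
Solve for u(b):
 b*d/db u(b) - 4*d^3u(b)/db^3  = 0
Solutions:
 u(b) = C1 + Integral(C2*airyai(2^(1/3)*b/2) + C3*airybi(2^(1/3)*b/2), b)


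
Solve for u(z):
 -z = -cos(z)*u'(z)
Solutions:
 u(z) = C1 + Integral(z/cos(z), z)


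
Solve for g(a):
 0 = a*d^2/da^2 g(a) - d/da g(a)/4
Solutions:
 g(a) = C1 + C2*a^(5/4)


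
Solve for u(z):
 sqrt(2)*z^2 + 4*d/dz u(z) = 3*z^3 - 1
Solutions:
 u(z) = C1 + 3*z^4/16 - sqrt(2)*z^3/12 - z/4


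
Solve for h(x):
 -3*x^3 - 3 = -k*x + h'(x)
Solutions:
 h(x) = C1 + k*x^2/2 - 3*x^4/4 - 3*x


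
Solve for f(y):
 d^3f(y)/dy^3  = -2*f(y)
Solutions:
 f(y) = C3*exp(-2^(1/3)*y) + (C1*sin(2^(1/3)*sqrt(3)*y/2) + C2*cos(2^(1/3)*sqrt(3)*y/2))*exp(2^(1/3)*y/2)


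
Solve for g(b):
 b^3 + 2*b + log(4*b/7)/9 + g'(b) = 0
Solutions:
 g(b) = C1 - b^4/4 - b^2 - b*log(b)/9 - 2*b*log(2)/9 + b/9 + b*log(7)/9


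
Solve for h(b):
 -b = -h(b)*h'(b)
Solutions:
 h(b) = -sqrt(C1 + b^2)
 h(b) = sqrt(C1 + b^2)


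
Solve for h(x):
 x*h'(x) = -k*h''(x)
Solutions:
 h(x) = C1 + C2*sqrt(k)*erf(sqrt(2)*x*sqrt(1/k)/2)


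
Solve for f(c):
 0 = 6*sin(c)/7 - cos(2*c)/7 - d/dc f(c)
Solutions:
 f(c) = C1 - sin(2*c)/14 - 6*cos(c)/7


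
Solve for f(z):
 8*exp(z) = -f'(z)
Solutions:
 f(z) = C1 - 8*exp(z)


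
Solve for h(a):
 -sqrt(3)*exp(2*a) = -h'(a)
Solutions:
 h(a) = C1 + sqrt(3)*exp(2*a)/2


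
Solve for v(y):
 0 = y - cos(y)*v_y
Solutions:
 v(y) = C1 + Integral(y/cos(y), y)


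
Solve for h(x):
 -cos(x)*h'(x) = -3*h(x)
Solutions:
 h(x) = C1*(sin(x) + 1)^(3/2)/(sin(x) - 1)^(3/2)


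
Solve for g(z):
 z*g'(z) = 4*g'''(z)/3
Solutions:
 g(z) = C1 + Integral(C2*airyai(6^(1/3)*z/2) + C3*airybi(6^(1/3)*z/2), z)


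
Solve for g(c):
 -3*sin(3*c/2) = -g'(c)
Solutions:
 g(c) = C1 - 2*cos(3*c/2)


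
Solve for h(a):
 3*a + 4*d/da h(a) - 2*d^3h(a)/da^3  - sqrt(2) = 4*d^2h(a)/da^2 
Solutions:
 h(a) = C1 + C2*exp(a*(-1 + sqrt(3))) + C3*exp(-a*(1 + sqrt(3))) - 3*a^2/8 - 3*a/4 + sqrt(2)*a/4


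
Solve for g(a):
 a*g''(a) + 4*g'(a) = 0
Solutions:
 g(a) = C1 + C2/a^3


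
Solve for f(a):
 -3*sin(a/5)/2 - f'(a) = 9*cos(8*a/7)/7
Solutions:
 f(a) = C1 - 9*sin(8*a/7)/8 + 15*cos(a/5)/2


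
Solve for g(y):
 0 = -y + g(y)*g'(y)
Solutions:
 g(y) = -sqrt(C1 + y^2)
 g(y) = sqrt(C1 + y^2)


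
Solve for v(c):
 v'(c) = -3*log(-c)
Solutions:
 v(c) = C1 - 3*c*log(-c) + 3*c


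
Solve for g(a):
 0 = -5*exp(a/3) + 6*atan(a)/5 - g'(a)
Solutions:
 g(a) = C1 + 6*a*atan(a)/5 - 15*exp(a/3) - 3*log(a^2 + 1)/5


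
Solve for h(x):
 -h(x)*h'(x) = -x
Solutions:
 h(x) = -sqrt(C1 + x^2)
 h(x) = sqrt(C1 + x^2)


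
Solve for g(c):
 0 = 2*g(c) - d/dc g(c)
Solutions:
 g(c) = C1*exp(2*c)


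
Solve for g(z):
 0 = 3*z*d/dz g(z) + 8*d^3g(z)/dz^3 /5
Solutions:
 g(z) = C1 + Integral(C2*airyai(-15^(1/3)*z/2) + C3*airybi(-15^(1/3)*z/2), z)


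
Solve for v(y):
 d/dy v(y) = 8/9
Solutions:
 v(y) = C1 + 8*y/9


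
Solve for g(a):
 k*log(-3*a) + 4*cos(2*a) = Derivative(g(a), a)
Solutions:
 g(a) = C1 + a*k*(log(-a) - 1) + a*k*log(3) + 2*sin(2*a)


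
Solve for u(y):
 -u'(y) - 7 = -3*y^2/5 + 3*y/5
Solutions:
 u(y) = C1 + y^3/5 - 3*y^2/10 - 7*y


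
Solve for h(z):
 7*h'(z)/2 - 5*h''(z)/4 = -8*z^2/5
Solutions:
 h(z) = C1 + C2*exp(14*z/5) - 16*z^3/105 - 8*z^2/49 - 40*z/343


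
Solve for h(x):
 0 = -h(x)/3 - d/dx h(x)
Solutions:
 h(x) = C1*exp(-x/3)


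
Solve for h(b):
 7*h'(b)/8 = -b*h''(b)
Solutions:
 h(b) = C1 + C2*b^(1/8)


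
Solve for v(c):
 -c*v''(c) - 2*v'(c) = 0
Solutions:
 v(c) = C1 + C2/c


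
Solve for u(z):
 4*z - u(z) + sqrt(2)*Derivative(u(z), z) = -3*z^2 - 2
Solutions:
 u(z) = C1*exp(sqrt(2)*z/2) + 3*z^2 + 4*z + 6*sqrt(2)*z + 4*sqrt(2) + 14


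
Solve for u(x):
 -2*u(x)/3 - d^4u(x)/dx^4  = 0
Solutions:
 u(x) = (C1*sin(6^(3/4)*x/6) + C2*cos(6^(3/4)*x/6))*exp(-6^(3/4)*x/6) + (C3*sin(6^(3/4)*x/6) + C4*cos(6^(3/4)*x/6))*exp(6^(3/4)*x/6)


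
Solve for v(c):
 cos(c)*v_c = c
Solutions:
 v(c) = C1 + Integral(c/cos(c), c)


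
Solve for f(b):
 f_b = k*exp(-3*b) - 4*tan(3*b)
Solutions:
 f(b) = C1 - k*exp(-3*b)/3 - 2*log(tan(3*b)^2 + 1)/3


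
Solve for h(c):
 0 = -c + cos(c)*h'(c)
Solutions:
 h(c) = C1 + Integral(c/cos(c), c)


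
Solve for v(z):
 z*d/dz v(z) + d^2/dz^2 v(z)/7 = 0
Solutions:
 v(z) = C1 + C2*erf(sqrt(14)*z/2)


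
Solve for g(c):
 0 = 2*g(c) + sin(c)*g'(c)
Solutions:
 g(c) = C1*(cos(c) + 1)/(cos(c) - 1)


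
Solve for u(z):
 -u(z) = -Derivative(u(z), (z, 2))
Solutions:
 u(z) = C1*exp(-z) + C2*exp(z)


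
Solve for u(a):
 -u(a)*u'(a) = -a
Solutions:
 u(a) = -sqrt(C1 + a^2)
 u(a) = sqrt(C1 + a^2)


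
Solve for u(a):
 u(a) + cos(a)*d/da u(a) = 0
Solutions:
 u(a) = C1*sqrt(sin(a) - 1)/sqrt(sin(a) + 1)


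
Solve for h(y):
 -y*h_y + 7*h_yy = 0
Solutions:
 h(y) = C1 + C2*erfi(sqrt(14)*y/14)


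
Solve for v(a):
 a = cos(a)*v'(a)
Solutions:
 v(a) = C1 + Integral(a/cos(a), a)


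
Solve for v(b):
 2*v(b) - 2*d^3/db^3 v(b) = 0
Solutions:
 v(b) = C3*exp(b) + (C1*sin(sqrt(3)*b/2) + C2*cos(sqrt(3)*b/2))*exp(-b/2)


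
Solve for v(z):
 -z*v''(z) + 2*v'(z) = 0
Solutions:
 v(z) = C1 + C2*z^3


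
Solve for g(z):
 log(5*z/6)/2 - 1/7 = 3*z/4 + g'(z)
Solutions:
 g(z) = C1 - 3*z^2/8 + z*log(z)/2 - z*log(6)/2 - 9*z/14 + z*log(5)/2


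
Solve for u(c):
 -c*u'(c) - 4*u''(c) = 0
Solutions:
 u(c) = C1 + C2*erf(sqrt(2)*c/4)


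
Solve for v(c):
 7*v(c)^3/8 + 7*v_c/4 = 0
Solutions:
 v(c) = -sqrt(-1/(C1 - c))
 v(c) = sqrt(-1/(C1 - c))


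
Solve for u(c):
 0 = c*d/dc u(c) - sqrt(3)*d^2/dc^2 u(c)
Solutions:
 u(c) = C1 + C2*erfi(sqrt(2)*3^(3/4)*c/6)


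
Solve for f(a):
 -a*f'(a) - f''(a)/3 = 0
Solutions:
 f(a) = C1 + C2*erf(sqrt(6)*a/2)


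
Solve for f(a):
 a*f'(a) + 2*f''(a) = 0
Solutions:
 f(a) = C1 + C2*erf(a/2)


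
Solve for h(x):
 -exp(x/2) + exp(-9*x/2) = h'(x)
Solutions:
 h(x) = C1 - 2*exp(x/2) - 2*exp(-9*x/2)/9


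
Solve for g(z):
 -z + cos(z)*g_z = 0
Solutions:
 g(z) = C1 + Integral(z/cos(z), z)


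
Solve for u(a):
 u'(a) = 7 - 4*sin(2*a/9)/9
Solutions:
 u(a) = C1 + 7*a + 2*cos(2*a/9)


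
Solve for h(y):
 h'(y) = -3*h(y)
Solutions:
 h(y) = C1*exp(-3*y)


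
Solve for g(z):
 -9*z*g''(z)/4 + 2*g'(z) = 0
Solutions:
 g(z) = C1 + C2*z^(17/9)


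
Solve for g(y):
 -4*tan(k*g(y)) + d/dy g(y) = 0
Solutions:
 g(y) = Piecewise((-asin(exp(C1*k + 4*k*y))/k + pi/k, Ne(k, 0)), (nan, True))
 g(y) = Piecewise((asin(exp(C1*k + 4*k*y))/k, Ne(k, 0)), (nan, True))


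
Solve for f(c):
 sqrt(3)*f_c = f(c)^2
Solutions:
 f(c) = -3/(C1 + sqrt(3)*c)


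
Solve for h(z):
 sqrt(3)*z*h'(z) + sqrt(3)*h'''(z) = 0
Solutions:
 h(z) = C1 + Integral(C2*airyai(-z) + C3*airybi(-z), z)


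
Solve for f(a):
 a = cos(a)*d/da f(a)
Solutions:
 f(a) = C1 + Integral(a/cos(a), a)


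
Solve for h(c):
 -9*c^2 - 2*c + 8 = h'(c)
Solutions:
 h(c) = C1 - 3*c^3 - c^2 + 8*c


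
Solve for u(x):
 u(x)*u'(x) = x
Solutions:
 u(x) = -sqrt(C1 + x^2)
 u(x) = sqrt(C1 + x^2)


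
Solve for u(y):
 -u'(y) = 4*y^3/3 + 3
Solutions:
 u(y) = C1 - y^4/3 - 3*y


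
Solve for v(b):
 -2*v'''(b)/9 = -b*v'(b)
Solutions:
 v(b) = C1 + Integral(C2*airyai(6^(2/3)*b/2) + C3*airybi(6^(2/3)*b/2), b)


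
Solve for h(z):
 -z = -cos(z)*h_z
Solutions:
 h(z) = C1 + Integral(z/cos(z), z)


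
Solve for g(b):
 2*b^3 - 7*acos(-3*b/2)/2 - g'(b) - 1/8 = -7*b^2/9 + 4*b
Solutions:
 g(b) = C1 + b^4/2 + 7*b^3/27 - 2*b^2 - 7*b*acos(-3*b/2)/2 - b/8 - 7*sqrt(4 - 9*b^2)/6


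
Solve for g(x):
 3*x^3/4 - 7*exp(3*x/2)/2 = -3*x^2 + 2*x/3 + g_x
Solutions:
 g(x) = C1 + 3*x^4/16 + x^3 - x^2/3 - 7*exp(3*x/2)/3


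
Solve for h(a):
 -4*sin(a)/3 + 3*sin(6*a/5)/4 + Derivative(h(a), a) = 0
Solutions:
 h(a) = C1 - 4*cos(a)/3 + 5*cos(6*a/5)/8


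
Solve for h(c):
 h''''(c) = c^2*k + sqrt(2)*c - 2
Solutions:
 h(c) = C1 + C2*c + C3*c^2 + C4*c^3 + c^6*k/360 + sqrt(2)*c^5/120 - c^4/12


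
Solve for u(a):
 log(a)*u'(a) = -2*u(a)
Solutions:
 u(a) = C1*exp(-2*li(a))


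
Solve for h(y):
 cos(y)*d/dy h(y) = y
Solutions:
 h(y) = C1 + Integral(y/cos(y), y)


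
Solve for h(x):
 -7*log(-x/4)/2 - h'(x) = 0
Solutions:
 h(x) = C1 - 7*x*log(-x)/2 + x*(7/2 + 7*log(2))


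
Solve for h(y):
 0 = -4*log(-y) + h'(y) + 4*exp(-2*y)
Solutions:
 h(y) = C1 + 4*y*log(-y) - 4*y + 2*exp(-2*y)


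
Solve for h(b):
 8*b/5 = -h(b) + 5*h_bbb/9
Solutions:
 h(b) = C3*exp(15^(2/3)*b/5) - 8*b/5 + (C1*sin(3*3^(1/6)*5^(2/3)*b/10) + C2*cos(3*3^(1/6)*5^(2/3)*b/10))*exp(-15^(2/3)*b/10)


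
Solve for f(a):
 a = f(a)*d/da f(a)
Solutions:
 f(a) = -sqrt(C1 + a^2)
 f(a) = sqrt(C1 + a^2)


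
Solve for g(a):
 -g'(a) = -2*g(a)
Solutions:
 g(a) = C1*exp(2*a)


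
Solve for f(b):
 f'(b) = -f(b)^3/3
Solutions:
 f(b) = -sqrt(6)*sqrt(-1/(C1 - b))/2
 f(b) = sqrt(6)*sqrt(-1/(C1 - b))/2


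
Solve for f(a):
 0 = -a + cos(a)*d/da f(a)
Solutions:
 f(a) = C1 + Integral(a/cos(a), a)


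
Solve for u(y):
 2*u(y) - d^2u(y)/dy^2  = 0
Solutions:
 u(y) = C1*exp(-sqrt(2)*y) + C2*exp(sqrt(2)*y)


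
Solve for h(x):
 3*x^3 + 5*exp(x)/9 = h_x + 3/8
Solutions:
 h(x) = C1 + 3*x^4/4 - 3*x/8 + 5*exp(x)/9


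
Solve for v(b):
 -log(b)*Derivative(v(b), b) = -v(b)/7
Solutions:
 v(b) = C1*exp(li(b)/7)


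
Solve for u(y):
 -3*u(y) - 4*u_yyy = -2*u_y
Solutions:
 u(y) = C1*exp(3^(1/3)*y*(2*3^(1/3)/(sqrt(705) + 27)^(1/3) + (sqrt(705) + 27)^(1/3))/12)*sin(3^(1/6)*y*(-3^(2/3)*(sqrt(705) + 27)^(1/3) + 6/(sqrt(705) + 27)^(1/3))/12) + C2*exp(3^(1/3)*y*(2*3^(1/3)/(sqrt(705) + 27)^(1/3) + (sqrt(705) + 27)^(1/3))/12)*cos(3^(1/6)*y*(-3^(2/3)*(sqrt(705) + 27)^(1/3) + 6/(sqrt(705) + 27)^(1/3))/12) + C3*exp(-3^(1/3)*y*(2*3^(1/3)/(sqrt(705) + 27)^(1/3) + (sqrt(705) + 27)^(1/3))/6)


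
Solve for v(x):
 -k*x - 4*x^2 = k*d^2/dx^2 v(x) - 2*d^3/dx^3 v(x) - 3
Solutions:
 v(x) = C1 + C2*x + C3*exp(k*x/2) + x^3*(-1 - 16/k^2)/6 - x^4/(3*k) + x^2*(1/2 - 16/k^2)/k


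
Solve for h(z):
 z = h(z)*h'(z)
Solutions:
 h(z) = -sqrt(C1 + z^2)
 h(z) = sqrt(C1 + z^2)


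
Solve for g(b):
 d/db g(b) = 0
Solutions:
 g(b) = C1


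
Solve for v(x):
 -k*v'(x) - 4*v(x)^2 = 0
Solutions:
 v(x) = k/(C1*k + 4*x)


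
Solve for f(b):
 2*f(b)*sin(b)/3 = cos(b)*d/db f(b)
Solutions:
 f(b) = C1/cos(b)^(2/3)


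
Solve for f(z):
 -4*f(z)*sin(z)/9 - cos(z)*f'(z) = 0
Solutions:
 f(z) = C1*cos(z)^(4/9)


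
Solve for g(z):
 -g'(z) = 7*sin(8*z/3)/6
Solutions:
 g(z) = C1 + 7*cos(8*z/3)/16


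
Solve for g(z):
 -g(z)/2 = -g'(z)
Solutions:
 g(z) = C1*exp(z/2)


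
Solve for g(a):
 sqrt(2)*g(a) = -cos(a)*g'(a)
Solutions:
 g(a) = C1*(sin(a) - 1)^(sqrt(2)/2)/(sin(a) + 1)^(sqrt(2)/2)


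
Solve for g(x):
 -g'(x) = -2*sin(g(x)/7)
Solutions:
 -2*x + 7*log(cos(g(x)/7) - 1)/2 - 7*log(cos(g(x)/7) + 1)/2 = C1


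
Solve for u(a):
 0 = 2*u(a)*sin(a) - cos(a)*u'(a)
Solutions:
 u(a) = C1/cos(a)^2


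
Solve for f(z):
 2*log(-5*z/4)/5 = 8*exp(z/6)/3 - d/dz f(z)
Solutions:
 f(z) = C1 - 2*z*log(-z)/5 + 2*z*(-log(5) + 1 + 2*log(2))/5 + 16*exp(z/6)


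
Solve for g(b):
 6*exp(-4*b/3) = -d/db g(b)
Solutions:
 g(b) = C1 + 9*exp(-4*b/3)/2


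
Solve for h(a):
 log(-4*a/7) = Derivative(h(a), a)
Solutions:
 h(a) = C1 + a*log(-a) + a*(-log(7) - 1 + 2*log(2))


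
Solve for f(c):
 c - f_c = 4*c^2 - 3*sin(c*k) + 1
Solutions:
 f(c) = C1 - 4*c^3/3 + c^2/2 - c - 3*cos(c*k)/k


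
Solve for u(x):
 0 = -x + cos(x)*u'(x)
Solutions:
 u(x) = C1 + Integral(x/cos(x), x)


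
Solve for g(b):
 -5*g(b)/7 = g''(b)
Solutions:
 g(b) = C1*sin(sqrt(35)*b/7) + C2*cos(sqrt(35)*b/7)


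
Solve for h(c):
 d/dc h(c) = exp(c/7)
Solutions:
 h(c) = C1 + 7*exp(c/7)


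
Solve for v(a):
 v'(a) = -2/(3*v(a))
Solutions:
 v(a) = -sqrt(C1 - 12*a)/3
 v(a) = sqrt(C1 - 12*a)/3


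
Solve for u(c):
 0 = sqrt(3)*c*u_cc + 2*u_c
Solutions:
 u(c) = C1 + C2*c^(1 - 2*sqrt(3)/3)


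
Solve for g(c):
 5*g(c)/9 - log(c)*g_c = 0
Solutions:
 g(c) = C1*exp(5*li(c)/9)


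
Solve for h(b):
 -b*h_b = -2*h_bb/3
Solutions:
 h(b) = C1 + C2*erfi(sqrt(3)*b/2)


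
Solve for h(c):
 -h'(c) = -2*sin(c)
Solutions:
 h(c) = C1 - 2*cos(c)


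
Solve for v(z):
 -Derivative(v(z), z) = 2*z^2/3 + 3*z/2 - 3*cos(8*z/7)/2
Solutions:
 v(z) = C1 - 2*z^3/9 - 3*z^2/4 + 21*sin(8*z/7)/16


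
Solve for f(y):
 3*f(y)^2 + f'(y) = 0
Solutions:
 f(y) = 1/(C1 + 3*y)


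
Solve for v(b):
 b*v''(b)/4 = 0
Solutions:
 v(b) = C1 + C2*b


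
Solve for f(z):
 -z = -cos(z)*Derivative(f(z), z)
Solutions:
 f(z) = C1 + Integral(z/cos(z), z)


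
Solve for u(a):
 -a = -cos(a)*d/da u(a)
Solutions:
 u(a) = C1 + Integral(a/cos(a), a)


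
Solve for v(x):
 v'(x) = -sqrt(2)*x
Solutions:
 v(x) = C1 - sqrt(2)*x^2/2


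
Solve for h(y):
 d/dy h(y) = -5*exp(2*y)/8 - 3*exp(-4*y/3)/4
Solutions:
 h(y) = C1 - 5*exp(2*y)/16 + 9*exp(-4*y/3)/16


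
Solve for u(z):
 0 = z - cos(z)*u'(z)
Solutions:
 u(z) = C1 + Integral(z/cos(z), z)


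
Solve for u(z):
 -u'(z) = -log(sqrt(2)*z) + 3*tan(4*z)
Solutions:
 u(z) = C1 + z*log(z) - z + z*log(2)/2 + 3*log(cos(4*z))/4


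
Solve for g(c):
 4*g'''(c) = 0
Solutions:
 g(c) = C1 + C2*c + C3*c^2


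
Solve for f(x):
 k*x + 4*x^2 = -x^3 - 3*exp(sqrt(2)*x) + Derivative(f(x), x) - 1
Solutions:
 f(x) = C1 + k*x^2/2 + x^4/4 + 4*x^3/3 + x + 3*sqrt(2)*exp(sqrt(2)*x)/2


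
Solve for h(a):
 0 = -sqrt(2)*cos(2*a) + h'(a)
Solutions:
 h(a) = C1 + sqrt(2)*sin(2*a)/2


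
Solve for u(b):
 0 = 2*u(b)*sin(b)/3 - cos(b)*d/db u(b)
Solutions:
 u(b) = C1/cos(b)^(2/3)


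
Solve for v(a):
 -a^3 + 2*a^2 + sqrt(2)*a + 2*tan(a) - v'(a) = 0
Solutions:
 v(a) = C1 - a^4/4 + 2*a^3/3 + sqrt(2)*a^2/2 - 2*log(cos(a))


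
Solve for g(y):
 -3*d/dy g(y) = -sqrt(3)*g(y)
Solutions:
 g(y) = C1*exp(sqrt(3)*y/3)


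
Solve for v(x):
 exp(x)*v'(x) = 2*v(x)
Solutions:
 v(x) = C1*exp(-2*exp(-x))


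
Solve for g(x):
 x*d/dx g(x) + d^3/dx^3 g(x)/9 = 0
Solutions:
 g(x) = C1 + Integral(C2*airyai(-3^(2/3)*x) + C3*airybi(-3^(2/3)*x), x)


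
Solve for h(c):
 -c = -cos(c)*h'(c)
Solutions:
 h(c) = C1 + Integral(c/cos(c), c)


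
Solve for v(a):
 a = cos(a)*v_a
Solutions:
 v(a) = C1 + Integral(a/cos(a), a)


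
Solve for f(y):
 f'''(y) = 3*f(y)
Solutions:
 f(y) = C3*exp(3^(1/3)*y) + (C1*sin(3^(5/6)*y/2) + C2*cos(3^(5/6)*y/2))*exp(-3^(1/3)*y/2)


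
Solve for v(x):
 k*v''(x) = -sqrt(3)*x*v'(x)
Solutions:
 v(x) = C1 + C2*sqrt(k)*erf(sqrt(2)*3^(1/4)*x*sqrt(1/k)/2)


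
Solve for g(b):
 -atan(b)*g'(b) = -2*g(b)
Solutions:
 g(b) = C1*exp(2*Integral(1/atan(b), b))


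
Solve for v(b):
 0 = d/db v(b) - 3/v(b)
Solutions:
 v(b) = -sqrt(C1 + 6*b)
 v(b) = sqrt(C1 + 6*b)


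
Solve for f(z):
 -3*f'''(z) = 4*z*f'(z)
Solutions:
 f(z) = C1 + Integral(C2*airyai(-6^(2/3)*z/3) + C3*airybi(-6^(2/3)*z/3), z)


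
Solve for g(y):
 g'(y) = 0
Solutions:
 g(y) = C1


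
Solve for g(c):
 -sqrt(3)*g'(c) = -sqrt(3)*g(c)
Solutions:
 g(c) = C1*exp(c)


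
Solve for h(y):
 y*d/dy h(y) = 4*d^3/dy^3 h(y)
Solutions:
 h(y) = C1 + Integral(C2*airyai(2^(1/3)*y/2) + C3*airybi(2^(1/3)*y/2), y)


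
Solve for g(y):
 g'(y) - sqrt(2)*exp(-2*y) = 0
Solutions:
 g(y) = C1 - sqrt(2)*exp(-2*y)/2


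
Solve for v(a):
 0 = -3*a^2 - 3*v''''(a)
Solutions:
 v(a) = C1 + C2*a + C3*a^2 + C4*a^3 - a^6/360


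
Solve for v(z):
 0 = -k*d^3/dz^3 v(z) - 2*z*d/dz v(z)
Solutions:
 v(z) = C1 + Integral(C2*airyai(2^(1/3)*z*(-1/k)^(1/3)) + C3*airybi(2^(1/3)*z*(-1/k)^(1/3)), z)


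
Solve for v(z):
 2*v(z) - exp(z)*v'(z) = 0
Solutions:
 v(z) = C1*exp(-2*exp(-z))


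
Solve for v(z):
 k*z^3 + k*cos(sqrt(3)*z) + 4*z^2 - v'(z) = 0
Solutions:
 v(z) = C1 + k*z^4/4 + sqrt(3)*k*sin(sqrt(3)*z)/3 + 4*z^3/3


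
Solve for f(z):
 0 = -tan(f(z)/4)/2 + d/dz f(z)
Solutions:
 f(z) = -4*asin(C1*exp(z/8)) + 4*pi
 f(z) = 4*asin(C1*exp(z/8))


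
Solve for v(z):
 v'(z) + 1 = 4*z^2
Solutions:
 v(z) = C1 + 4*z^3/3 - z


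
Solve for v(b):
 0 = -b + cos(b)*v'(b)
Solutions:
 v(b) = C1 + Integral(b/cos(b), b)


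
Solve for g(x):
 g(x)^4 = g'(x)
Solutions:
 g(x) = (-1/(C1 + 3*x))^(1/3)
 g(x) = (-1/(C1 + x))^(1/3)*(-3^(2/3) - 3*3^(1/6)*I)/6
 g(x) = (-1/(C1 + x))^(1/3)*(-3^(2/3) + 3*3^(1/6)*I)/6


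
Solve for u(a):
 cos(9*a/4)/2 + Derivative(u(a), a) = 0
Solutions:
 u(a) = C1 - 2*sin(9*a/4)/9


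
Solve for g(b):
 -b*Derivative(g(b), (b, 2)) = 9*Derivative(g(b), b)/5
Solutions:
 g(b) = C1 + C2/b^(4/5)


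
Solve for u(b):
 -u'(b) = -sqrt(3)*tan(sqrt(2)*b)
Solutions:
 u(b) = C1 - sqrt(6)*log(cos(sqrt(2)*b))/2


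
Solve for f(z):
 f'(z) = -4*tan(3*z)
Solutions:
 f(z) = C1 + 4*log(cos(3*z))/3


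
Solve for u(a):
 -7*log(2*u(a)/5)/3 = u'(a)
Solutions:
 3*Integral(1/(log(_y) - log(5) + log(2)), (_y, u(a)))/7 = C1 - a


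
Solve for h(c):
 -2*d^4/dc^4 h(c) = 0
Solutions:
 h(c) = C1 + C2*c + C3*c^2 + C4*c^3


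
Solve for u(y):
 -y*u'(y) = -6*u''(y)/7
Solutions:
 u(y) = C1 + C2*erfi(sqrt(21)*y/6)


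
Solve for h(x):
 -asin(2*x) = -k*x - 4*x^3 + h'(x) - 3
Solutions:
 h(x) = C1 + k*x^2/2 + x^4 - x*asin(2*x) + 3*x - sqrt(1 - 4*x^2)/2


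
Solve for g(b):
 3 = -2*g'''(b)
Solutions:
 g(b) = C1 + C2*b + C3*b^2 - b^3/4


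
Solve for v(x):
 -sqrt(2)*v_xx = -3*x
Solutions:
 v(x) = C1 + C2*x + sqrt(2)*x^3/4


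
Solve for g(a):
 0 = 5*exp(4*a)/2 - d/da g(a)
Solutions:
 g(a) = C1 + 5*exp(4*a)/8


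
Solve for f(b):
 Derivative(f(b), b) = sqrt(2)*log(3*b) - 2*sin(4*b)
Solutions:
 f(b) = C1 + sqrt(2)*b*(log(b) - 1) + sqrt(2)*b*log(3) + cos(4*b)/2


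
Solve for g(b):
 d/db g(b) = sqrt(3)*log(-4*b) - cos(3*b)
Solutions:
 g(b) = C1 + sqrt(3)*b*(log(-b) - 1) + 2*sqrt(3)*b*log(2) - sin(3*b)/3


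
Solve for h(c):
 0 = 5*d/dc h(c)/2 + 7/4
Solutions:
 h(c) = C1 - 7*c/10


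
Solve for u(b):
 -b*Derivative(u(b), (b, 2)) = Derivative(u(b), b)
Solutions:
 u(b) = C1 + C2*log(b)


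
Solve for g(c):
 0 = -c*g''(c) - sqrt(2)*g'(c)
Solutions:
 g(c) = C1 + C2*c^(1 - sqrt(2))


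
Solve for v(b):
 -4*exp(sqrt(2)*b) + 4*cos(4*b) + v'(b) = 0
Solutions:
 v(b) = C1 + 2*sqrt(2)*exp(sqrt(2)*b) - sin(4*b)


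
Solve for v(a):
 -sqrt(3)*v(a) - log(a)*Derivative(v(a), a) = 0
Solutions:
 v(a) = C1*exp(-sqrt(3)*li(a))


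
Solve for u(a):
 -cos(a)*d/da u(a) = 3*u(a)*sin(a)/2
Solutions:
 u(a) = C1*cos(a)^(3/2)


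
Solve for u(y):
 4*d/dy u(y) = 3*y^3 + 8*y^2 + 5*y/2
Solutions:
 u(y) = C1 + 3*y^4/16 + 2*y^3/3 + 5*y^2/16


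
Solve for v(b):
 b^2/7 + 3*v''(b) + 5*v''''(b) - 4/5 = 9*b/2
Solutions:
 v(b) = C1 + C2*b + C3*sin(sqrt(15)*b/5) + C4*cos(sqrt(15)*b/5) - b^4/252 + b^3/4 + 67*b^2/315


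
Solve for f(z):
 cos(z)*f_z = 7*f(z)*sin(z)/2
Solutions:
 f(z) = C1/cos(z)^(7/2)


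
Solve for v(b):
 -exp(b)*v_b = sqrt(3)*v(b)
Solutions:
 v(b) = C1*exp(sqrt(3)*exp(-b))


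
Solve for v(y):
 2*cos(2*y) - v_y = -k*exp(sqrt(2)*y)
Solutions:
 v(y) = C1 + sqrt(2)*k*exp(sqrt(2)*y)/2 + sin(2*y)


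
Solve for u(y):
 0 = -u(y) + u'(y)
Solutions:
 u(y) = C1*exp(y)


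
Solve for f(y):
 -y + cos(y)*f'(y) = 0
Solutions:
 f(y) = C1 + Integral(y/cos(y), y)


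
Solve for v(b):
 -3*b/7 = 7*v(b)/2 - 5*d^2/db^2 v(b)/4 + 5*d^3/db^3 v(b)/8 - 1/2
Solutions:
 v(b) = C1*exp(b*(10*2^(2/3)*5^(1/3)/(3*sqrt(3129) + 169)^(1/3) + 20 + 2^(1/3)*5^(2/3)*(3*sqrt(3129) + 169)^(1/3))/30)*sin(10^(1/3)*sqrt(3)*b*(-5^(1/3)*(3*sqrt(3129) + 169)^(1/3) + 10*2^(1/3)/(3*sqrt(3129) + 169)^(1/3))/30) + C2*exp(b*(10*2^(2/3)*5^(1/3)/(3*sqrt(3129) + 169)^(1/3) + 20 + 2^(1/3)*5^(2/3)*(3*sqrt(3129) + 169)^(1/3))/30)*cos(10^(1/3)*sqrt(3)*b*(-5^(1/3)*(3*sqrt(3129) + 169)^(1/3) + 10*2^(1/3)/(3*sqrt(3129) + 169)^(1/3))/30) + C3*exp(b*(-2^(1/3)*5^(2/3)*(3*sqrt(3129) + 169)^(1/3) - 10*2^(2/3)*5^(1/3)/(3*sqrt(3129) + 169)^(1/3) + 10)/15) - 6*b/49 + 1/7


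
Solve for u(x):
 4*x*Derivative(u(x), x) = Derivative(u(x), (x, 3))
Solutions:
 u(x) = C1 + Integral(C2*airyai(2^(2/3)*x) + C3*airybi(2^(2/3)*x), x)


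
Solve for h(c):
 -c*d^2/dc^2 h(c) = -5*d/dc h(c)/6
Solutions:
 h(c) = C1 + C2*c^(11/6)


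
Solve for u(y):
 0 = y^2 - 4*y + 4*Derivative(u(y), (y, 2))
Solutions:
 u(y) = C1 + C2*y - y^4/48 + y^3/6


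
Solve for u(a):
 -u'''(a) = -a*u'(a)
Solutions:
 u(a) = C1 + Integral(C2*airyai(a) + C3*airybi(a), a)


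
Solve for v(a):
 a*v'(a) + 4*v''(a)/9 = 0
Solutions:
 v(a) = C1 + C2*erf(3*sqrt(2)*a/4)


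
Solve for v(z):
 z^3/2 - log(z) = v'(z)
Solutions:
 v(z) = C1 + z^4/8 - z*log(z) + z


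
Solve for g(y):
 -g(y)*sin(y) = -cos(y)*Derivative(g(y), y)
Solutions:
 g(y) = C1/cos(y)


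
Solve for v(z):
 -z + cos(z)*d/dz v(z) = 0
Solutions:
 v(z) = C1 + Integral(z/cos(z), z)


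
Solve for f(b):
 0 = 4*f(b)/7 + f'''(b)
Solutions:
 f(b) = C3*exp(-14^(2/3)*b/7) + (C1*sin(14^(2/3)*sqrt(3)*b/14) + C2*cos(14^(2/3)*sqrt(3)*b/14))*exp(14^(2/3)*b/14)


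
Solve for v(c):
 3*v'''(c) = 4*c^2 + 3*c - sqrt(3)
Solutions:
 v(c) = C1 + C2*c + C3*c^2 + c^5/45 + c^4/24 - sqrt(3)*c^3/18


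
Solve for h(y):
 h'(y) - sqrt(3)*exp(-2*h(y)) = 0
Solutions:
 h(y) = log(-sqrt(C1 + 2*sqrt(3)*y))
 h(y) = log(C1 + 2*sqrt(3)*y)/2


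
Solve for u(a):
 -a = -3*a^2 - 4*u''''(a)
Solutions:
 u(a) = C1 + C2*a + C3*a^2 + C4*a^3 - a^6/480 + a^5/480


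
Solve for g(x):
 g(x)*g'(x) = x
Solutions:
 g(x) = -sqrt(C1 + x^2)
 g(x) = sqrt(C1 + x^2)


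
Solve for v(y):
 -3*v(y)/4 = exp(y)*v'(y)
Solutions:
 v(y) = C1*exp(3*exp(-y)/4)


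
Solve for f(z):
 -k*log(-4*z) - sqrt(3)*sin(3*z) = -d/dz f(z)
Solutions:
 f(z) = C1 + k*z*(log(-z) - 1) + 2*k*z*log(2) - sqrt(3)*cos(3*z)/3


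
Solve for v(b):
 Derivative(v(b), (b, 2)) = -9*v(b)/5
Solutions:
 v(b) = C1*sin(3*sqrt(5)*b/5) + C2*cos(3*sqrt(5)*b/5)


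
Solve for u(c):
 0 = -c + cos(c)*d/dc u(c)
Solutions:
 u(c) = C1 + Integral(c/cos(c), c)


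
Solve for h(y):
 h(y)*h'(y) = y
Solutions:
 h(y) = -sqrt(C1 + y^2)
 h(y) = sqrt(C1 + y^2)


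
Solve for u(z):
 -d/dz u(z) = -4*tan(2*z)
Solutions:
 u(z) = C1 - 2*log(cos(2*z))


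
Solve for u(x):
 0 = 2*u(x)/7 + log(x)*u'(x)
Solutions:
 u(x) = C1*exp(-2*li(x)/7)


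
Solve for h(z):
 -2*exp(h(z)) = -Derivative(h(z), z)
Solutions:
 h(z) = log(-1/(C1 + 2*z))


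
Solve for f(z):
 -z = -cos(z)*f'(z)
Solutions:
 f(z) = C1 + Integral(z/cos(z), z)


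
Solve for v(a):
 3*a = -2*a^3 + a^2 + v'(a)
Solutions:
 v(a) = C1 + a^4/2 - a^3/3 + 3*a^2/2


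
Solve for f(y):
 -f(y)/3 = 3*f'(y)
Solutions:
 f(y) = C1*exp(-y/9)


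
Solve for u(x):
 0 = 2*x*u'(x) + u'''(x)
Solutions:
 u(x) = C1 + Integral(C2*airyai(-2^(1/3)*x) + C3*airybi(-2^(1/3)*x), x)


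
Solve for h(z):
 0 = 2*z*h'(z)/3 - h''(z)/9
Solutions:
 h(z) = C1 + C2*erfi(sqrt(3)*z)


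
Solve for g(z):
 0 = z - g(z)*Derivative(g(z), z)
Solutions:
 g(z) = -sqrt(C1 + z^2)
 g(z) = sqrt(C1 + z^2)


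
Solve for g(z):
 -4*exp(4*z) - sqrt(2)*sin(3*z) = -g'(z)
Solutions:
 g(z) = C1 + exp(4*z) - sqrt(2)*cos(3*z)/3


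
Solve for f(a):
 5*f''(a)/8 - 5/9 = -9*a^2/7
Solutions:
 f(a) = C1 + C2*a - 6*a^4/35 + 4*a^2/9


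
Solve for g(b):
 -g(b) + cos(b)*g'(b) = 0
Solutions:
 g(b) = C1*sqrt(sin(b) + 1)/sqrt(sin(b) - 1)


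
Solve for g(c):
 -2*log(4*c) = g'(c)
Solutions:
 g(c) = C1 - 2*c*log(c) - c*log(16) + 2*c


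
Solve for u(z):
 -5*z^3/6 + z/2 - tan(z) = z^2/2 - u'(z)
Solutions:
 u(z) = C1 + 5*z^4/24 + z^3/6 - z^2/4 - log(cos(z))


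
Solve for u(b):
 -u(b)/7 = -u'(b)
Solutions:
 u(b) = C1*exp(b/7)


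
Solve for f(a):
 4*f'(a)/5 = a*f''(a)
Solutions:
 f(a) = C1 + C2*a^(9/5)


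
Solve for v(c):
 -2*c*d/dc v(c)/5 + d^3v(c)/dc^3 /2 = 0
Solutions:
 v(c) = C1 + Integral(C2*airyai(10^(2/3)*c/5) + C3*airybi(10^(2/3)*c/5), c)


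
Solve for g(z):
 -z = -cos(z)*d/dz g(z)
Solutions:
 g(z) = C1 + Integral(z/cos(z), z)


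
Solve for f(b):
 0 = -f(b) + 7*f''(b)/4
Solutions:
 f(b) = C1*exp(-2*sqrt(7)*b/7) + C2*exp(2*sqrt(7)*b/7)


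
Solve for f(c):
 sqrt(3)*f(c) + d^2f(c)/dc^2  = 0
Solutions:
 f(c) = C1*sin(3^(1/4)*c) + C2*cos(3^(1/4)*c)


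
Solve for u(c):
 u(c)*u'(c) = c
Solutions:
 u(c) = -sqrt(C1 + c^2)
 u(c) = sqrt(C1 + c^2)


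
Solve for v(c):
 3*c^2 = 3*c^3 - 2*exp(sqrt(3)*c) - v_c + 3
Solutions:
 v(c) = C1 + 3*c^4/4 - c^3 + 3*c - 2*sqrt(3)*exp(sqrt(3)*c)/3


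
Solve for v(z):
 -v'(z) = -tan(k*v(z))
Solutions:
 v(z) = Piecewise((-asin(exp(C1*k + k*z))/k + pi/k, Ne(k, 0)), (nan, True))
 v(z) = Piecewise((asin(exp(C1*k + k*z))/k, Ne(k, 0)), (nan, True))


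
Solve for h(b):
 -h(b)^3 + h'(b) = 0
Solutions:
 h(b) = -sqrt(2)*sqrt(-1/(C1 + b))/2
 h(b) = sqrt(2)*sqrt(-1/(C1 + b))/2


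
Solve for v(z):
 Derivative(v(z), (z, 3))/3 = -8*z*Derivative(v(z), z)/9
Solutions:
 v(z) = C1 + Integral(C2*airyai(-2*3^(2/3)*z/3) + C3*airybi(-2*3^(2/3)*z/3), z)


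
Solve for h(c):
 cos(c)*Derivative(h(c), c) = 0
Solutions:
 h(c) = C1


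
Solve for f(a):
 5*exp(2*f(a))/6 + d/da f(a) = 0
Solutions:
 f(a) = log(-1/(C1 - 5*a))/2 + log(3)/2
 f(a) = log(-sqrt(1/(C1 + 5*a))) + log(3)/2


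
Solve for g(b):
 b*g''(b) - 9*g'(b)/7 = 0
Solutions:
 g(b) = C1 + C2*b^(16/7)


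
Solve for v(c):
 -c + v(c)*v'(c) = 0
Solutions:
 v(c) = -sqrt(C1 + c^2)
 v(c) = sqrt(C1 + c^2)


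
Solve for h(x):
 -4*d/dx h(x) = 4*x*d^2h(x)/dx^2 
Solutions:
 h(x) = C1 + C2*log(x)


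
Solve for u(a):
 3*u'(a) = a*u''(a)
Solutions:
 u(a) = C1 + C2*a^4


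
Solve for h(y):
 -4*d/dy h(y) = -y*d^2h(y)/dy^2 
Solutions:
 h(y) = C1 + C2*y^5


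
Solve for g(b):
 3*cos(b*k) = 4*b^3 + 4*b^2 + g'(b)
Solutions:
 g(b) = C1 - b^4 - 4*b^3/3 + 3*sin(b*k)/k


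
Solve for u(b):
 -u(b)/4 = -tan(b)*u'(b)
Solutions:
 u(b) = C1*sin(b)^(1/4)


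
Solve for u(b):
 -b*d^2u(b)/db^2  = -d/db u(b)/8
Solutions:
 u(b) = C1 + C2*b^(9/8)


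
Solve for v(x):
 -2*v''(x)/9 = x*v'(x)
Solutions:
 v(x) = C1 + C2*erf(3*x/2)


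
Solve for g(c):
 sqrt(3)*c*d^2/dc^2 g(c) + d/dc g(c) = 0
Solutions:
 g(c) = C1 + C2*c^(1 - sqrt(3)/3)


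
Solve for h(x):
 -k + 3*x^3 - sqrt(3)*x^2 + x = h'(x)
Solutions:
 h(x) = C1 - k*x + 3*x^4/4 - sqrt(3)*x^3/3 + x^2/2


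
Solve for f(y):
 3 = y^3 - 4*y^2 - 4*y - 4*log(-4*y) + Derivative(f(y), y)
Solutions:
 f(y) = C1 - y^4/4 + 4*y^3/3 + 2*y^2 + 4*y*log(-y) + y*(-1 + 8*log(2))


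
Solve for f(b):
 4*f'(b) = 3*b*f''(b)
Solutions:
 f(b) = C1 + C2*b^(7/3)


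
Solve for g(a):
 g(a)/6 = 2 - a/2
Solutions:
 g(a) = 12 - 3*a


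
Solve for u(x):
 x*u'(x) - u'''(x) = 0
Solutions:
 u(x) = C1 + Integral(C2*airyai(x) + C3*airybi(x), x)


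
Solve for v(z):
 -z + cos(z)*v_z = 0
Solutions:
 v(z) = C1 + Integral(z/cos(z), z)


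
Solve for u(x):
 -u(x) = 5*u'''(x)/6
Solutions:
 u(x) = C3*exp(-5^(2/3)*6^(1/3)*x/5) + (C1*sin(2^(1/3)*3^(5/6)*5^(2/3)*x/10) + C2*cos(2^(1/3)*3^(5/6)*5^(2/3)*x/10))*exp(5^(2/3)*6^(1/3)*x/10)


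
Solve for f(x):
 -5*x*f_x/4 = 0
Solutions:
 f(x) = C1


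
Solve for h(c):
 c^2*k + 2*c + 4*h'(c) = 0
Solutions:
 h(c) = C1 - c^3*k/12 - c^2/4


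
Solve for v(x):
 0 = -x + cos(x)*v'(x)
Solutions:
 v(x) = C1 + Integral(x/cos(x), x)


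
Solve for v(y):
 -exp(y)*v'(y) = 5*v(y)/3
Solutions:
 v(y) = C1*exp(5*exp(-y)/3)


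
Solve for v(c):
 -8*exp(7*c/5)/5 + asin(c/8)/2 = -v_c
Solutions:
 v(c) = C1 - c*asin(c/8)/2 - sqrt(64 - c^2)/2 + 8*exp(7*c/5)/7


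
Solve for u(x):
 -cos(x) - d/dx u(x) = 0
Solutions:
 u(x) = C1 - sin(x)


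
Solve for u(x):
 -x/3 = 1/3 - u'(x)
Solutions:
 u(x) = C1 + x^2/6 + x/3


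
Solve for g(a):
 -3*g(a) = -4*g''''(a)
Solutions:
 g(a) = C1*exp(-sqrt(2)*3^(1/4)*a/2) + C2*exp(sqrt(2)*3^(1/4)*a/2) + C3*sin(sqrt(2)*3^(1/4)*a/2) + C4*cos(sqrt(2)*3^(1/4)*a/2)


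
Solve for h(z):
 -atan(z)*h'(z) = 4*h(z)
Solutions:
 h(z) = C1*exp(-4*Integral(1/atan(z), z))


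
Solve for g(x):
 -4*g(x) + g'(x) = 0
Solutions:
 g(x) = C1*exp(4*x)


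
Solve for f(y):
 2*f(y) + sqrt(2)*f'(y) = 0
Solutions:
 f(y) = C1*exp(-sqrt(2)*y)


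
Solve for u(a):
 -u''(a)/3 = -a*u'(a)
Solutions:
 u(a) = C1 + C2*erfi(sqrt(6)*a/2)


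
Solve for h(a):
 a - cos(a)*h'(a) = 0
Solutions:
 h(a) = C1 + Integral(a/cos(a), a)


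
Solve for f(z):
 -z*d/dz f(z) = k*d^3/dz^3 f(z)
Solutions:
 f(z) = C1 + Integral(C2*airyai(z*(-1/k)^(1/3)) + C3*airybi(z*(-1/k)^(1/3)), z)


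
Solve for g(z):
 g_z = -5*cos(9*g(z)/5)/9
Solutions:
 5*z/9 - 5*log(sin(9*g(z)/5) - 1)/18 + 5*log(sin(9*g(z)/5) + 1)/18 = C1


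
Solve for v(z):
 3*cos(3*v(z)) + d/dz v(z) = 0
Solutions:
 v(z) = -asin((C1 + exp(18*z))/(C1 - exp(18*z)))/3 + pi/3
 v(z) = asin((C1 + exp(18*z))/(C1 - exp(18*z)))/3


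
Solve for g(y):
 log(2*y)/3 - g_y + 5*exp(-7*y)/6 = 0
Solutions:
 g(y) = C1 + y*log(y)/3 + y*(-1 + log(2))/3 - 5*exp(-7*y)/42


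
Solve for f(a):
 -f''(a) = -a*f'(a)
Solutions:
 f(a) = C1 + C2*erfi(sqrt(2)*a/2)


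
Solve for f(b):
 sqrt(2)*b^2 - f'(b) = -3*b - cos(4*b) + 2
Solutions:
 f(b) = C1 + sqrt(2)*b^3/3 + 3*b^2/2 - 2*b + sin(4*b)/4


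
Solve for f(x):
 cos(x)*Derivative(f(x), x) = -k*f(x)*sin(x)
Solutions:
 f(x) = C1*exp(k*log(cos(x)))


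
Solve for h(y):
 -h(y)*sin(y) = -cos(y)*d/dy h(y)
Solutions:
 h(y) = C1/cos(y)


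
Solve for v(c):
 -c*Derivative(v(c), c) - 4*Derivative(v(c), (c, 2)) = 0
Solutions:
 v(c) = C1 + C2*erf(sqrt(2)*c/4)


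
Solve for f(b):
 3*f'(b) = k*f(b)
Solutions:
 f(b) = C1*exp(b*k/3)


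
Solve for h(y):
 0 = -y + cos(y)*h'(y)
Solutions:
 h(y) = C1 + Integral(y/cos(y), y)


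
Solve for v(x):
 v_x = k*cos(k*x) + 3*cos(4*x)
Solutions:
 v(x) = C1 + 3*sin(4*x)/4 + sin(k*x)


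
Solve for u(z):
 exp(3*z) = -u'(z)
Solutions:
 u(z) = C1 - exp(3*z)/3


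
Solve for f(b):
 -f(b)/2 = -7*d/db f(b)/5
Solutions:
 f(b) = C1*exp(5*b/14)


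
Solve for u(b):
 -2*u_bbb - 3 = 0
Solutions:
 u(b) = C1 + C2*b + C3*b^2 - b^3/4


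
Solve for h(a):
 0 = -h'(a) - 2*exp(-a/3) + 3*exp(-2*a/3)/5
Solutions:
 h(a) = C1 + 6*exp(-a/3) - 9*exp(-2*a/3)/10


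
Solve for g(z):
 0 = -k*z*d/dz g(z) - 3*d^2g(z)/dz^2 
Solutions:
 g(z) = Piecewise((-sqrt(6)*sqrt(pi)*C1*erf(sqrt(6)*sqrt(k)*z/6)/(2*sqrt(k)) - C2, (k > 0) | (k < 0)), (-C1*z - C2, True))


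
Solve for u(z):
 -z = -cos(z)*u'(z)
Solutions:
 u(z) = C1 + Integral(z/cos(z), z)


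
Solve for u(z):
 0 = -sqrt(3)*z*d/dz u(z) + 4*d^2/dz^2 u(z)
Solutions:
 u(z) = C1 + C2*erfi(sqrt(2)*3^(1/4)*z/4)


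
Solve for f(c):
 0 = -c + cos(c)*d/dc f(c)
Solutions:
 f(c) = C1 + Integral(c/cos(c), c)


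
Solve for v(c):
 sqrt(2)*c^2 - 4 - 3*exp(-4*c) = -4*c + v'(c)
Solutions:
 v(c) = C1 + sqrt(2)*c^3/3 + 2*c^2 - 4*c + 3*exp(-4*c)/4


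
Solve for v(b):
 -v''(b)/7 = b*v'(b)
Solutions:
 v(b) = C1 + C2*erf(sqrt(14)*b/2)


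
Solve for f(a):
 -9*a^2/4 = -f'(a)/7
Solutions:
 f(a) = C1 + 21*a^3/4


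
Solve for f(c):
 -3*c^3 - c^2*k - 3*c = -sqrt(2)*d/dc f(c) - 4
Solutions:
 f(c) = C1 + 3*sqrt(2)*c^4/8 + sqrt(2)*c^3*k/6 + 3*sqrt(2)*c^2/4 - 2*sqrt(2)*c


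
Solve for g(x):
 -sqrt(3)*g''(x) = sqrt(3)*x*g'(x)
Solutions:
 g(x) = C1 + C2*erf(sqrt(2)*x/2)


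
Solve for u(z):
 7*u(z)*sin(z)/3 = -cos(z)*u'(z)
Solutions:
 u(z) = C1*cos(z)^(7/3)


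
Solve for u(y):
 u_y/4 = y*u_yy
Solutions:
 u(y) = C1 + C2*y^(5/4)


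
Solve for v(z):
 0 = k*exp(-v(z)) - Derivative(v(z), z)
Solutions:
 v(z) = log(C1 + k*z)


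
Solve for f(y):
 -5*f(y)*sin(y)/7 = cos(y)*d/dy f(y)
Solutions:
 f(y) = C1*cos(y)^(5/7)


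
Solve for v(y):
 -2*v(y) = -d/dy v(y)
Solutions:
 v(y) = C1*exp(2*y)


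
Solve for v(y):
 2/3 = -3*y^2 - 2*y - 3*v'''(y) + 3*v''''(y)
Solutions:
 v(y) = C1 + C2*y + C3*y^2 + C4*exp(y) - y^5/60 - y^4/9 - 13*y^3/27


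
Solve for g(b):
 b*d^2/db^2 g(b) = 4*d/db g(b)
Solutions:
 g(b) = C1 + C2*b^5


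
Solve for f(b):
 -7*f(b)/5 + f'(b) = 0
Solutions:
 f(b) = C1*exp(7*b/5)


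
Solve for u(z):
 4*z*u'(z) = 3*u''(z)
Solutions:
 u(z) = C1 + C2*erfi(sqrt(6)*z/3)


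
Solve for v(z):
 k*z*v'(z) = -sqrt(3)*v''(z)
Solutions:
 v(z) = Piecewise((-sqrt(2)*3^(1/4)*sqrt(pi)*C1*erf(sqrt(2)*3^(3/4)*sqrt(k)*z/6)/(2*sqrt(k)) - C2, (k > 0) | (k < 0)), (-C1*z - C2, True))


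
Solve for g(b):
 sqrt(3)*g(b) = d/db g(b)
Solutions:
 g(b) = C1*exp(sqrt(3)*b)


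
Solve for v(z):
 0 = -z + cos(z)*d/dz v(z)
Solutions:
 v(z) = C1 + Integral(z/cos(z), z)


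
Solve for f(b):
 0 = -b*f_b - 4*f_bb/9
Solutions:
 f(b) = C1 + C2*erf(3*sqrt(2)*b/4)


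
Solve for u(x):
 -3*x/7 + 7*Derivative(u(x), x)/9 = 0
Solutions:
 u(x) = C1 + 27*x^2/98


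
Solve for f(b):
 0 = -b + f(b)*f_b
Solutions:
 f(b) = -sqrt(C1 + b^2)
 f(b) = sqrt(C1 + b^2)


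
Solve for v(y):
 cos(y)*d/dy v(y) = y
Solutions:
 v(y) = C1 + Integral(y/cos(y), y)


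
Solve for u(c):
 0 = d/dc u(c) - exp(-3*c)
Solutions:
 u(c) = C1 - exp(-3*c)/3


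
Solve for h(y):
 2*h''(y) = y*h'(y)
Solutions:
 h(y) = C1 + C2*erfi(y/2)


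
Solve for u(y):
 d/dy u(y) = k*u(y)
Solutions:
 u(y) = C1*exp(k*y)


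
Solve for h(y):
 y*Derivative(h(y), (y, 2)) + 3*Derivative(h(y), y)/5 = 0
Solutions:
 h(y) = C1 + C2*y^(2/5)


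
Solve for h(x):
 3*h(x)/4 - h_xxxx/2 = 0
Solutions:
 h(x) = C1*exp(-2^(3/4)*3^(1/4)*x/2) + C2*exp(2^(3/4)*3^(1/4)*x/2) + C3*sin(2^(3/4)*3^(1/4)*x/2) + C4*cos(2^(3/4)*3^(1/4)*x/2)


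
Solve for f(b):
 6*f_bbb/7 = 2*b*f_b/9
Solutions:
 f(b) = C1 + Integral(C2*airyai(7^(1/3)*b/3) + C3*airybi(7^(1/3)*b/3), b)


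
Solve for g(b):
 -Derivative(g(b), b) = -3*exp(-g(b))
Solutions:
 g(b) = log(C1 + 3*b)


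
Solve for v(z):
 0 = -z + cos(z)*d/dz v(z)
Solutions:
 v(z) = C1 + Integral(z/cos(z), z)


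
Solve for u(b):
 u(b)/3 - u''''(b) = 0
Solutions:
 u(b) = C1*exp(-3^(3/4)*b/3) + C2*exp(3^(3/4)*b/3) + C3*sin(3^(3/4)*b/3) + C4*cos(3^(3/4)*b/3)


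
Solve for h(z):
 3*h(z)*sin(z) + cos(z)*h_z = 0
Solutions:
 h(z) = C1*cos(z)^3


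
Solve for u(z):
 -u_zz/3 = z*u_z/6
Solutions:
 u(z) = C1 + C2*erf(z/2)


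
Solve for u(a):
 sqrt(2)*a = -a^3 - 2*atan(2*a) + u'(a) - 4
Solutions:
 u(a) = C1 + a^4/4 + sqrt(2)*a^2/2 + 2*a*atan(2*a) + 4*a - log(4*a^2 + 1)/2


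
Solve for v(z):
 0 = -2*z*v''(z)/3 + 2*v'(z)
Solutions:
 v(z) = C1 + C2*z^4


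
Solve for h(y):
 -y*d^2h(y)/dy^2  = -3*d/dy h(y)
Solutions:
 h(y) = C1 + C2*y^4


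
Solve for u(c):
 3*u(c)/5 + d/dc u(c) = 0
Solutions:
 u(c) = C1*exp(-3*c/5)


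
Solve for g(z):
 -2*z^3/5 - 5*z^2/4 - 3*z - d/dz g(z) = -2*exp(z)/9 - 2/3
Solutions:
 g(z) = C1 - z^4/10 - 5*z^3/12 - 3*z^2/2 + 2*z/3 + 2*exp(z)/9


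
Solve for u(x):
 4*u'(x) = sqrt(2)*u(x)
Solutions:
 u(x) = C1*exp(sqrt(2)*x/4)


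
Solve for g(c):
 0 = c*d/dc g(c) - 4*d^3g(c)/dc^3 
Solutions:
 g(c) = C1 + Integral(C2*airyai(2^(1/3)*c/2) + C3*airybi(2^(1/3)*c/2), c)


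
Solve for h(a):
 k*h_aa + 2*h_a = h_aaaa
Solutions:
 h(a) = C1 + C2*exp(a*(k/(3*(sqrt(1 - k^3/27) + 1)^(1/3)) + (sqrt(1 - k^3/27) + 1)^(1/3))) + C3*exp(a*(4*k/((-1 + sqrt(3)*I)*(sqrt(1 - k^3/27) + 1)^(1/3)) - 3*(sqrt(1 - k^3/27) + 1)^(1/3) + 3*sqrt(3)*I*(sqrt(1 - k^3/27) + 1)^(1/3))/6) + C4*exp(-a*(4*k/((1 + sqrt(3)*I)*(sqrt(1 - k^3/27) + 1)^(1/3)) + 3*(sqrt(1 - k^3/27) + 1)^(1/3) + 3*sqrt(3)*I*(sqrt(1 - k^3/27) + 1)^(1/3))/6)
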